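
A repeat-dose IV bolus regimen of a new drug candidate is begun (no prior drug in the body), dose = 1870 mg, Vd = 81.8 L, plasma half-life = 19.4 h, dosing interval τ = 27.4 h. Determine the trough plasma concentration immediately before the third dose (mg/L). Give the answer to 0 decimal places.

12 mg/L

C₀ per dose = Dose / Vd = 1870 / 81.8 = 22.86 mg/L
k = ln2 / t½ = 0.693147 / 19.4 = 0.03573 h⁻¹
Fraction remaining after one interval: r = e^(−kτ) = e^(−0.03573 × 27.4) = 0.3757
Before dose 3, 2 doses have been given (aged 1τ, 2τ).
C_trough = C₀ × (r + r²) = 22.86 × (0.3757 + 0.1412) = 11.82 mg/L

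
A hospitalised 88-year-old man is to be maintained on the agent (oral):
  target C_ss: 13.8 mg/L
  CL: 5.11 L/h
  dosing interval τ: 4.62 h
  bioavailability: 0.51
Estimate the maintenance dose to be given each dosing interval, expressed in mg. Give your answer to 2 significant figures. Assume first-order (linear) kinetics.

At steady state, F × (Dose/τ) = Css × CL.
Dose = Css × CL × τ / F = 13.8 × 5.110 × 4.62 / 0.51 = 638.8 mg

640 mg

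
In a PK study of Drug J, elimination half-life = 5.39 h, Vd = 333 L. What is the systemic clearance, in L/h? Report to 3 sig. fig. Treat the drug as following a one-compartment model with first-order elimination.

k = ln2 / t½ = 0.693147 / 5.39 = 0.1286 h⁻¹
CL = k × Vd = 0.1286 × 333 = 42.82 L/h

42.8 L/h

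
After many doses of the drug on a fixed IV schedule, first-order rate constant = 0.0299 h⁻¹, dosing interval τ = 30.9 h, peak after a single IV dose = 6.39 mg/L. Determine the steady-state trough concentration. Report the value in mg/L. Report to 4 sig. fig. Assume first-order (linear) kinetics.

4.206 mg/L

e^(−kτ) = e^(−0.02990 × 30.9) = 0.3970
Accumulation ratio R = 1 / (1 − e^(−kτ)) = 1 / (1 − 0.3970) = 1.658
Steady-state trough = C₀ × R × e^(−kτ) = 6.39 × 1.658 × 0.3970 = 4.206 mg/L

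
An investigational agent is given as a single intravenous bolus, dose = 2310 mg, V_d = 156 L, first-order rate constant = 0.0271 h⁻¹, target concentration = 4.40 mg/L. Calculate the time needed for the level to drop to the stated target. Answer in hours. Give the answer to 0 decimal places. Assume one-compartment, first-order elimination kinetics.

45 h

C₀ = Dose / Vd = 2310 / 156 = 14.81 mg/L
t = ln(C₀ / C) / k = ln(14.81 / 4.40) / 0.02710
  = ln(3.366) / 0.02710 = 1.214 / 0.02710 = 44.80 h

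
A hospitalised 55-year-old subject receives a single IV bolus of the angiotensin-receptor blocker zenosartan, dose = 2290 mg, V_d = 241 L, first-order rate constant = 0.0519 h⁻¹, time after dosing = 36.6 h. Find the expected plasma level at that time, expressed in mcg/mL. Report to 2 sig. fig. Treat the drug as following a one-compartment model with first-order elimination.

C₀ = Dose / Vd = 2290 / 241 = 9.502 mg/L
C = C₀ · e^(−k·t) = 9.502 × e^(−0.05190 × 36.6)
  = 9.502 × 0.1496 = 1.421 mg/L
(1.421 mg/L = 1.421 mcg/mL)

1.4 mcg/mL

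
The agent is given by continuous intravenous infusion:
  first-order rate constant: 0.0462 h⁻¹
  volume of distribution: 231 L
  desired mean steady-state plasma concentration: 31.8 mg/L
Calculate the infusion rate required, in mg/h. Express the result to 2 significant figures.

CL = k × Vd = 0.04620 × 231 = 10.67 L/h
At steady state, infusion rate R₀ = Css × CL = 31.8 × 10.67 = 339.3 mg/h

340 mg/h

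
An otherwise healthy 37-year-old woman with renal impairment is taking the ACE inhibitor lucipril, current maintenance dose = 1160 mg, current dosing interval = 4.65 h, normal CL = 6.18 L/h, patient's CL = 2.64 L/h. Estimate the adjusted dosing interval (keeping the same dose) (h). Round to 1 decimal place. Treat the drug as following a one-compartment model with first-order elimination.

To keep the same average steady-state level, dosing rate must scale with clearance.
CL ratio = 2.64 / 6.18 = 0.4272
New interval (same dose) = 4.65 / 0.4272 = 10.88 h

10.9 h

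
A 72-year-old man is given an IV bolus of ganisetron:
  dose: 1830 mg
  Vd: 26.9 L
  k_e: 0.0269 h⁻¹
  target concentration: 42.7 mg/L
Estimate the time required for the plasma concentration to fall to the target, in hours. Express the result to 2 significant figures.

C₀ = Dose / Vd = 1830 / 26.9 = 68.03 mg/L
t = ln(C₀ / C) / k = ln(68.03 / 42.7) / 0.02690
  = ln(1.593) / 0.02690 = 0.4656 / 0.02690 = 17.31 h

17 h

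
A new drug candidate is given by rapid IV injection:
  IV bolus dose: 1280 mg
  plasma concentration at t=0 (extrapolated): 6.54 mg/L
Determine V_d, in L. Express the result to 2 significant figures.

200 L

Vd = Dose / C₀ = 1280 / 6.54 = 195.7 L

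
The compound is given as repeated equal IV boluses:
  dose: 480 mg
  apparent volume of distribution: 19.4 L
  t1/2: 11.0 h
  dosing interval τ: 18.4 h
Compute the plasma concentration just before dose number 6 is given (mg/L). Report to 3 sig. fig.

11.3 mg/L

C₀ per dose = Dose / Vd = 480 / 19.4 = 24.74 mg/L
k = ln2 / t½ = 0.693147 / 11.0 = 0.06301 h⁻¹
Fraction remaining after one interval: r = e^(−kτ) = e^(−0.06301 × 18.4) = 0.3137
Before dose 6, 5 doses have been given (aged 1τ, 2τ, 3τ, 4τ, 5τ).
C_trough = C₀ × (r + r² + … + r^5) = C₀ × r(1−r^5)/(1−r)
        = 24.74 × 0.3137 × (1 − 0.003038) / (1 − 0.3137) = 11.27 mg/L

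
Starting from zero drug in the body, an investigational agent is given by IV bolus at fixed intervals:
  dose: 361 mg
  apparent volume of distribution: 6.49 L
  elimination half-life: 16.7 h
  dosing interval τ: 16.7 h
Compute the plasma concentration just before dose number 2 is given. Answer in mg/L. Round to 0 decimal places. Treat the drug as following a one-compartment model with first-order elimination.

28 mg/L

C₀ per dose = Dose / Vd = 361 / 6.49 = 55.62 mg/L
k = ln2 / t½ = 0.693147 / 16.7 = 0.04151 h⁻¹
Fraction remaining after one interval: r = e^(−kτ) = e^(−0.04151 × 16.7) = 0.5000
Before dose 2, 1 dose has been given (aged 1τ).
C_trough = C₀ × r = 55.62 × 0.5000 = 27.81 mg/L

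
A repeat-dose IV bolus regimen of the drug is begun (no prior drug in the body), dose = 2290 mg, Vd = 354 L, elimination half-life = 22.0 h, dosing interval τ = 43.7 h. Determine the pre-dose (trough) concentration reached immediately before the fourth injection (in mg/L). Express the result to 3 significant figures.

2.15 mg/L

C₀ per dose = Dose / Vd = 2290 / 354 = 6.469 mg/L
k = ln2 / t½ = 0.693147 / 22.0 = 0.03151 h⁻¹
Fraction remaining after one interval: r = e^(−kτ) = e^(−0.03151 × 43.7) = 0.2523
Before dose 4, 3 doses have been given (aged 1τ, 2τ, 3τ).
C_trough = C₀ × (r + r² + … + r^3) = C₀ × r(1−r^3)/(1−r)
        = 6.469 × 0.2523 × (1 − 0.01606) / (1 − 0.2523) = 2.148 mg/L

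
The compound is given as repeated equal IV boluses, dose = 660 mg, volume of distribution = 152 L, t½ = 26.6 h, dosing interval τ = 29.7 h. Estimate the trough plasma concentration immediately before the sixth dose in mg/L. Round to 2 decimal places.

C₀ per dose = Dose / Vd = 660 / 152 = 4.342 mg/L
k = ln2 / t½ = 0.693147 / 26.6 = 0.02606 h⁻¹
Fraction remaining after one interval: r = e^(−kτ) = e^(−0.02606 × 29.7) = 0.4612
Before dose 6, 5 doses have been given (aged 1τ, 2τ, 3τ, 4τ, 5τ).
C_trough = C₀ × (r + r² + … + r^5) = C₀ × r(1−r^5)/(1−r)
        = 4.342 × 0.4612 × (1 − 0.02087) / (1 − 0.4612) = 3.639 mg/L

3.64 mg/L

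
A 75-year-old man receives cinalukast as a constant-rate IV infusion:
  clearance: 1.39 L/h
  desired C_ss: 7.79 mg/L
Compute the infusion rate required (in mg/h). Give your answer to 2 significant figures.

At steady state, infusion rate R₀ = Css × CL = 7.79 × 1.390 = 10.83 mg/h

11 mg/h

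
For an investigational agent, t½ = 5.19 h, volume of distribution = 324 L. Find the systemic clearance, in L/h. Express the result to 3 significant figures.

43.3 L/h

k = ln2 / t½ = 0.693147 / 5.19 = 0.1336 h⁻¹
CL = k × Vd = 0.1336 × 324 = 43.29 L/h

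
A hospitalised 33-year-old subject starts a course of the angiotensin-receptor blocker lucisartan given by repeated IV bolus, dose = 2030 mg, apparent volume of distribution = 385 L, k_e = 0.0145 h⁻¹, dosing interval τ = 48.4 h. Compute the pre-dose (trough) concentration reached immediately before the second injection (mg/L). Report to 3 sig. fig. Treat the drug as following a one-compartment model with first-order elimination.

C₀ per dose = Dose / Vd = 2030 / 385 = 5.273 mg/L
Fraction remaining after one interval: r = e^(−kτ) = e^(−0.01450 × 48.4) = 0.4957
Before dose 2, 1 dose has been given (aged 1τ).
C_trough = C₀ × r = 5.273 × 0.4957 = 2.614 mg/L

2.61 mg/L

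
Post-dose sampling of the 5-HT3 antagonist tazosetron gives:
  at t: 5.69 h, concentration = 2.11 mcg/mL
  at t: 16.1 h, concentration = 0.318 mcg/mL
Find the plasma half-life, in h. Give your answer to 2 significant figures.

k = ln(C₁/C₂) / (t₂ − t₁) = ln(2.11/0.318) / (16.1 − 5.69)
  = 1.892 / 10.41 = 0.1817 h⁻¹
t½ = ln2 / k = 0.693147 / 0.1817 = 3.815 h

3.8 h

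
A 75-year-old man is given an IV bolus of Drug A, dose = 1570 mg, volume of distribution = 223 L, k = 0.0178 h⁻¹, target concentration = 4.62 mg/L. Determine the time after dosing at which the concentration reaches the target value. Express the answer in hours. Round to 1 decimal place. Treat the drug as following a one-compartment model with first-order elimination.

23.7 h

C₀ = Dose / Vd = 1570 / 223 = 7.040 mg/L
t = ln(C₀ / C) / k = ln(7.040 / 4.62) / 0.01780
  = ln(1.524) / 0.01780 = 0.4213 / 0.01780 = 23.67 h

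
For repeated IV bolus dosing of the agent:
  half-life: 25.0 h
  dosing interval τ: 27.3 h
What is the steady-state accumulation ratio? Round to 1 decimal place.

1.9

k = ln2 / t½ = 0.693147 / 25.0 = 0.02773 h⁻¹
e^(−kτ) = e^(−0.02773 × 27.3) = 0.4691
Accumulation ratio R = 1 / (1 − e^(−kτ)) = 1 / (1 − 0.4691) = 1.884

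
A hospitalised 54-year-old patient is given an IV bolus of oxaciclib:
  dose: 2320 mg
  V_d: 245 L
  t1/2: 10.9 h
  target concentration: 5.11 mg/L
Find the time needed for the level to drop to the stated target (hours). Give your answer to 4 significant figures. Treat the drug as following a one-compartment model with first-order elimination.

9.700 h

C₀ = Dose / Vd = 2320 / 245 = 9.469 mg/L
k = ln2 / t½ = 0.693147 / 10.9 = 0.06359 h⁻¹
t = ln(C₀ / C) / k = ln(9.469 / 5.11) / 0.06359
  = ln(1.853) / 0.06359 = 0.6168 / 0.06359 = 9.700 h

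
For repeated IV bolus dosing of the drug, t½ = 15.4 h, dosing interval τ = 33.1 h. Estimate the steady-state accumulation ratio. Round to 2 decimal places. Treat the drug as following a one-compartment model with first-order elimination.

1.29

k = ln2 / t½ = 0.693147 / 15.4 = 0.04501 h⁻¹
e^(−kτ) = e^(−0.04501 × 33.1) = 0.2254
Accumulation ratio R = 1 / (1 − e^(−kτ)) = 1 / (1 − 0.2254) = 1.291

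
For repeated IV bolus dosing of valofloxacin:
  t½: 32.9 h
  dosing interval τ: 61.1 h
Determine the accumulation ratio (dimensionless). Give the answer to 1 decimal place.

k = ln2 / t½ = 0.693147 / 32.9 = 0.02107 h⁻¹
e^(−kτ) = e^(−0.02107 × 61.1) = 0.2760
Accumulation ratio R = 1 / (1 − e^(−kτ)) = 1 / (1 − 0.2760) = 1.381

1.4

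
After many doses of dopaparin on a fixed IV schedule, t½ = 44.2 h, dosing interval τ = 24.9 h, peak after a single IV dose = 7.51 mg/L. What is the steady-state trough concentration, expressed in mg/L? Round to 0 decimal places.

16 mg/L

k = ln2 / t½ = 0.693147 / 44.2 = 0.01568 h⁻¹
e^(−kτ) = e^(−0.01568 × 24.9) = 0.6768
Accumulation ratio R = 1 / (1 − e^(−kτ)) = 1 / (1 − 0.6768) = 3.094
Steady-state trough = C₀ × R × e^(−kτ) = 7.51 × 3.094 × 0.6768 = 15.73 mg/L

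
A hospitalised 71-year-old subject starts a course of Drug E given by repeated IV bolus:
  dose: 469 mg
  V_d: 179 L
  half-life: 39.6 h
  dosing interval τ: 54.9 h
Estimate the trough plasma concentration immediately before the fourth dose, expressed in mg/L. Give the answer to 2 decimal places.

1.53 mg/L

C₀ per dose = Dose / Vd = 469 / 179 = 2.620 mg/L
k = ln2 / t½ = 0.693147 / 39.6 = 0.01750 h⁻¹
Fraction remaining after one interval: r = e^(−kτ) = e^(−0.01750 × 54.9) = 0.3826
Before dose 4, 3 doses have been given (aged 1τ, 2τ, 3τ).
C_trough = C₀ × (r + r² + … + r^3) = C₀ × r(1−r^3)/(1−r)
        = 2.620 × 0.3826 × (1 − 0.05601) / (1 − 0.3826) = 1.533 mg/L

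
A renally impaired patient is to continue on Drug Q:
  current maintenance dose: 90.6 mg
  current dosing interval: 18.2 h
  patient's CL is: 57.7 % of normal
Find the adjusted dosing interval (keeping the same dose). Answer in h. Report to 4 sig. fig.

31.54 h

To keep the same average steady-state level, dosing rate must scale with clearance.
CL ratio = 57.7 / 100 = 0.5770
New interval (same dose) = 18.2 / 0.5770 = 31.54 h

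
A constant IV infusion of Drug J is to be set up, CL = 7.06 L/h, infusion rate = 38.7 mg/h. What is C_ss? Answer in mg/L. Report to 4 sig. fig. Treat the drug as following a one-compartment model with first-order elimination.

At steady state Css = R₀ / CL = 38.7 / 7.060 = 5.482 mg/L

5.482 mg/L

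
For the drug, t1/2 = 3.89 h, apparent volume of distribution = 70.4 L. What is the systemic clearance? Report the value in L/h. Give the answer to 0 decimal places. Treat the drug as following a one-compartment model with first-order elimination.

k = ln2 / t½ = 0.693147 / 3.89 = 0.1782 h⁻¹
CL = k × Vd = 0.1782 × 70.4 = 12.55 L/h

13 L/h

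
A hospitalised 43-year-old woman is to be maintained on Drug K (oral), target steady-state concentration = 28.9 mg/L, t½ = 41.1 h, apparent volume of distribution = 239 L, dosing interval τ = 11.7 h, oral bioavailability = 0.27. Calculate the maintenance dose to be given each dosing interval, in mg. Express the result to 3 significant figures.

k = ln2 / t½ = 0.693147 / 41.1 = 0.01686 h⁻¹
CL = k × Vd = 0.01686 × 239 = 4.030 L/h
At steady state, F × (Dose/τ) = Css × CL.
Dose = Css × CL × τ / F = 28.9 × 4.030 × 11.7 / 0.27 = 5047 mg

5050 mg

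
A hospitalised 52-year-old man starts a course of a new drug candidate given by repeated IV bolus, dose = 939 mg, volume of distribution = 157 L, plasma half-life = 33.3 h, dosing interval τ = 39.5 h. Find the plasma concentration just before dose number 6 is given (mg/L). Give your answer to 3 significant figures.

4.61 mg/L

C₀ per dose = Dose / Vd = 939 / 157 = 5.981 mg/L
k = ln2 / t½ = 0.693147 / 33.3 = 0.02082 h⁻¹
Fraction remaining after one interval: r = e^(−kτ) = e^(−0.02082 × 39.5) = 0.4394
Before dose 6, 5 doses have been given (aged 1τ, 2τ, 3τ, 4τ, 5τ).
C_trough = C₀ × (r + r² + … + r^5) = C₀ × r(1−r^5)/(1−r)
        = 5.981 × 0.4394 × (1 − 0.01638) / (1 − 0.4394) = 4.611 mg/L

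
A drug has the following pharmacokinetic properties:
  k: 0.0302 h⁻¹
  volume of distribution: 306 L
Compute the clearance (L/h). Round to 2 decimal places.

CL = k × Vd = 0.0302 × 306 = 9.241 L/h

9.24 L/h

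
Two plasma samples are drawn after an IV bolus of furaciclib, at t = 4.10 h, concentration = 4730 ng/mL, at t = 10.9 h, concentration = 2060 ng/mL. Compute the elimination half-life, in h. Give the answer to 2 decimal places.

5.67 h

k = ln(C₁/C₂) / (t₂ − t₁) = ln(4730/2060) / (10.9 − 4.10)
  = 0.8312 / 6.800 = 0.1222 h⁻¹
t½ = ln2 / k = 0.693147 / 0.1222 = 5.672 h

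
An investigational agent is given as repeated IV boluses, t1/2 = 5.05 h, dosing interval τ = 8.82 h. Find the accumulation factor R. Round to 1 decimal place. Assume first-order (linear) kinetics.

k = ln2 / t½ = 0.693147 / 5.05 = 0.1373 h⁻¹
e^(−kτ) = e^(−0.1373 × 8.82) = 0.2979
Accumulation ratio R = 1 / (1 − e^(−kτ)) = 1 / (1 − 0.2979) = 1.424

1.4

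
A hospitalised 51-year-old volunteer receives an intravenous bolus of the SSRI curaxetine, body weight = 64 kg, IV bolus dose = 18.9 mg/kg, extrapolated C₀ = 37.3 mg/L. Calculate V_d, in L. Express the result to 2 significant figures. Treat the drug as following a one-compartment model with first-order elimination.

32 L

Dose = 18.9 × 64 = 1210 mg
Vd = Dose / C₀ = 1210 / 37.3 = 32.44 L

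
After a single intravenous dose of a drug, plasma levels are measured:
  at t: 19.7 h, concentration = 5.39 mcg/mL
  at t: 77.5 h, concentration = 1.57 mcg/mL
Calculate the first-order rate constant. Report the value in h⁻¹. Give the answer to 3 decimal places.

k = ln(C₁/C₂) / (t₂ − t₁) = ln(5.39/1.57) / (77.5 − 19.7)
  = 1.233 / 57.80 = 0.02133 h⁻¹

0.021 h⁻¹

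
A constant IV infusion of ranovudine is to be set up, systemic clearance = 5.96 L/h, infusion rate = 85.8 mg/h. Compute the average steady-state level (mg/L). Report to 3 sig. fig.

At steady state Css = R₀ / CL = 85.8 / 5.960 = 14.40 mg/L

14.4 mg/L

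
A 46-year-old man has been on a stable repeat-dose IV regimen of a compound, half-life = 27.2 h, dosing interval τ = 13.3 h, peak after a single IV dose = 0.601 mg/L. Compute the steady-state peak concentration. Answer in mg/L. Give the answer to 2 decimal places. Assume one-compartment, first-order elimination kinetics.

k = ln2 / t½ = 0.693147 / 27.2 = 0.02548 h⁻¹
e^(−kτ) = e^(−0.02548 × 13.3) = 0.7126
Accumulation ratio R = 1 / (1 − e^(−kτ)) = 1 / (1 − 0.7126) = 3.479
Steady-state peak = C₀ × R = 0.601 × 3.479 = 2.091 mg/L

2.09 mg/L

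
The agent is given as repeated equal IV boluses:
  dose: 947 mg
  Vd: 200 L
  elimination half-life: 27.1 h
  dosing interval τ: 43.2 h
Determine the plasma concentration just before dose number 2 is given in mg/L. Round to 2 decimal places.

C₀ per dose = Dose / Vd = 947 / 200 = 4.735 mg/L
k = ln2 / t½ = 0.693147 / 27.1 = 0.02558 h⁻¹
Fraction remaining after one interval: r = e^(−kτ) = e^(−0.02558 × 43.2) = 0.3312
Before dose 2, 1 dose has been given (aged 1τ).
C_trough = C₀ × r = 4.735 × 0.3312 = 1.568 mg/L

1.57 mg/L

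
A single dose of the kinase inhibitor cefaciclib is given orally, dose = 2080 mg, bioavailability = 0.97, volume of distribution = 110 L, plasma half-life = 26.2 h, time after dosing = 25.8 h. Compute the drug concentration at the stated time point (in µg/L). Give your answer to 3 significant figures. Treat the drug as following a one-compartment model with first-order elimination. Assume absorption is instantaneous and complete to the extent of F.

Amount reaching circulation = F × Dose = 0.97 × 2080 = 2018 mg
C₀ = F·Dose / Vd = 2018 / 110 = 18.35 mg/L
k = ln2 / t½ = 0.693147 / 26.2 = 0.02646 h⁻¹
C = C₀ · e^(−k·t) = 18.35 × e^(−0.02646 × 25.8)
  = 18.35 × 0.5053 = 9.272 mg/L
Convert: 9.272 mg/L × 1000 = 9272 µg/L

9270 µg/L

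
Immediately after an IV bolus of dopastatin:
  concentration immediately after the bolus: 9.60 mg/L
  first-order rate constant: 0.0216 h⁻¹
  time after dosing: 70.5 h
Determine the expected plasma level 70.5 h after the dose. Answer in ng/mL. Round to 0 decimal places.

2094 ng/mL

C = C₀ · e^(−k·t) = 9.600 × e^(−0.02160 × 70.5)
  = 9.600 × 0.2181 = 2.094 mg/L
Convert: 2.094 mg/L × 1000 = 2094 ng/mL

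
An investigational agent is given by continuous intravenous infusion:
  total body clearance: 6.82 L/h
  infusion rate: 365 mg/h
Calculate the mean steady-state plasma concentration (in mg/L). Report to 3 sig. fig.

53.5 mg/L

At steady state Css = R₀ / CL = 365 / 6.820 = 53.52 mg/L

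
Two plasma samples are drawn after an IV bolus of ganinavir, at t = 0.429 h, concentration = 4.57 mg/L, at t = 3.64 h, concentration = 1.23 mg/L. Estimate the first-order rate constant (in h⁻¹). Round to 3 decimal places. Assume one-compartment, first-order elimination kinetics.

k = ln(C₁/C₂) / (t₂ − t₁) = ln(4.57/1.23) / (3.64 − 0.429)
  = 1.312 / 3.211 = 0.4086 h⁻¹

0.409 h⁻¹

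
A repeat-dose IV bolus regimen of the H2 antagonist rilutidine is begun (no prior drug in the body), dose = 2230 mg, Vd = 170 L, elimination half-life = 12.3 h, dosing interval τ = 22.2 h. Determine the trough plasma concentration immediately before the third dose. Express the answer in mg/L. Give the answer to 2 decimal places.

4.83 mg/L

C₀ per dose = Dose / Vd = 2230 / 170 = 13.12 mg/L
k = ln2 / t½ = 0.693147 / 12.3 = 0.05635 h⁻¹
Fraction remaining after one interval: r = e^(−kτ) = e^(−0.05635 × 22.2) = 0.2862
Before dose 3, 2 doses have been given (aged 1τ, 2τ).
C_trough = C₀ × (r + r²) = 13.12 × (0.2862 + 0.08191) = 4.830 mg/L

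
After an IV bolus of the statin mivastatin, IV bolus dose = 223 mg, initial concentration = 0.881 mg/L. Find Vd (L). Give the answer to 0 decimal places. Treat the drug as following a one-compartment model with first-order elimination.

253 L

Vd = Dose / C₀ = 223.0 / 0.881 = 253.1 L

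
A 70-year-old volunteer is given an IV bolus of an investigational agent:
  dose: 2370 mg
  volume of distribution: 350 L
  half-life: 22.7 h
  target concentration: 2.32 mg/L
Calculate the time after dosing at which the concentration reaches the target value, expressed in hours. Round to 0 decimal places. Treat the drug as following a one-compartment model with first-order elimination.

35 h

C₀ = Dose / Vd = 2370 / 350 = 6.771 mg/L
k = ln2 / t½ = 0.693147 / 22.7 = 0.03054 h⁻¹
t = ln(C₀ / C) / k = ln(6.771 / 2.32) / 0.03054
  = ln(2.919) / 0.03054 = 1.071 / 0.03054 = 35.07 h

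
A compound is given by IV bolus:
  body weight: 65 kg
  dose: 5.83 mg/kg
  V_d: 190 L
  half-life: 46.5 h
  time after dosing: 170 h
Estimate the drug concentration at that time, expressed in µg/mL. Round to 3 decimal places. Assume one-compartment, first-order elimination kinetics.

Total dose = 5.83 × 65 = 379.0 mg
C₀ = Dose / Vd = 379.0 / 190 = 1.995 mg/L
k = ln2 / t½ = 0.693147 / 46.5 = 0.01491 h⁻¹
C = C₀ · e^(−k·t) = 1.995 × e^(−0.01491 × 170)
  = 1.995 × 0.07929 = 0.1582 mg/L
(0.1582 mg/L = 0.1582 µg/mL)

0.158 µg/mL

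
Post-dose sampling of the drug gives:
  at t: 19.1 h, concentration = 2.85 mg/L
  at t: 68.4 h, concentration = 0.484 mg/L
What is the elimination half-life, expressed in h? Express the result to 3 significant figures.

19.3 h

k = ln(C₁/C₂) / (t₂ − t₁) = ln(2.85/0.484) / (68.4 − 19.1)
  = 1.773 / 49.30 = 0.03596 h⁻¹
t½ = ln2 / k = 0.693147 / 0.03596 = 19.28 h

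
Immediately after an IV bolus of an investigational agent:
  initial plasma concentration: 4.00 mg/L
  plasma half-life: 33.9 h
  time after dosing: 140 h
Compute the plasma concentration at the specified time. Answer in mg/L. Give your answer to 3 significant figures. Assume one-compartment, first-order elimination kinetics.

0.228 mg/L

k = ln2 / t½ = 0.693147 / 33.9 = 0.02045 h⁻¹
C = C₀ · e^(−k·t) = 4.000 × e^(−0.02045 × 140)
  = 4.000 × 0.05710 = 0.2284 mg/L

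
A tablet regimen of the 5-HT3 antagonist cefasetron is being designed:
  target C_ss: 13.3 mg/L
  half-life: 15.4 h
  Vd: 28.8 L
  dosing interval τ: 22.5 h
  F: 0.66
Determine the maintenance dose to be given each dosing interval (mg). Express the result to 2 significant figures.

k = ln2 / t½ = 0.693147 / 15.4 = 0.04501 h⁻¹
CL = k × Vd = 0.04501 × 28.8 = 1.296 L/h
At steady state, F × (Dose/τ) = Css × CL.
Dose = Css × CL × τ / F = 13.3 × 1.296 × 22.5 / 0.66 = 587.6 mg

590 mg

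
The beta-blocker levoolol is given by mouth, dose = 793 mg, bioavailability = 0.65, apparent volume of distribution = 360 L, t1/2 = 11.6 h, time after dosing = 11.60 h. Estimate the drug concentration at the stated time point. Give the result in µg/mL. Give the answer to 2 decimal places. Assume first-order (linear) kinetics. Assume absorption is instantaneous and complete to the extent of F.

0.72 µg/mL

Amount reaching circulation = F × Dose = 0.65 × 793.0 = 515.5 mg
C₀ = F·Dose / Vd = 515.5 / 360 = 1.432 mg/L
k = ln2 / t½ = 0.693147 / 11.6 = 0.05975 h⁻¹
t / t½ = 11.60 / 11.6 = 1 half-lives
C = C₀ × (1/2)^1 = 1.432 × 0.5000 = 0.7160 mg/L
(0.7160 mg/L = 0.7160 µg/mL)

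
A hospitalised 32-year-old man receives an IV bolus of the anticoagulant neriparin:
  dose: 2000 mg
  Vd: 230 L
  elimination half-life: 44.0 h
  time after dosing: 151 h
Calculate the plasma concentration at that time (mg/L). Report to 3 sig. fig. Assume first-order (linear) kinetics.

0.806 mg/L

C₀ = Dose / Vd = 2000 / 230 = 8.696 mg/L
k = ln2 / t½ = 0.693147 / 44.0 = 0.01575 h⁻¹
C = C₀ · e^(−k·t) = 8.696 × e^(−0.01575 × 151)
  = 8.696 × 0.09271 = 0.8062 mg/L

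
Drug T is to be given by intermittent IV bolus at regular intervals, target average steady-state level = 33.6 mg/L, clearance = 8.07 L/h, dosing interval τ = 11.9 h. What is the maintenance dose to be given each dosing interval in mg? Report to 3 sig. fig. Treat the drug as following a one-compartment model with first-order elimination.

At steady state, Dose/τ = Css × CL.
Dose = Css × CL × τ = 33.6 × 8.070 × 11.9 = 3227 mg

3230 mg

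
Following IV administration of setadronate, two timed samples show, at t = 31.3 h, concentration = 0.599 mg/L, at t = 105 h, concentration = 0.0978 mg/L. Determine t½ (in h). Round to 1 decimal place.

28.2 h

k = ln(C₁/C₂) / (t₂ − t₁) = ln(0.599/0.0978) / (105 − 31.3)
  = 1.812 / 73.70 = 0.02459 h⁻¹
t½ = ln2 / k = 0.693147 / 0.02459 = 28.19 h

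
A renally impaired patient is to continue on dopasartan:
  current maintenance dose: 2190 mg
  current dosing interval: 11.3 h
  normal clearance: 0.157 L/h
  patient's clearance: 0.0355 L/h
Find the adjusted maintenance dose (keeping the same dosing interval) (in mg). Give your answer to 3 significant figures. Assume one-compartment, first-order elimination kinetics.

495 mg

To keep the same average steady-state level, dosing rate must scale with clearance.
CL ratio = 0.0355 / 0.157 = 0.2261
New dose (same interval) = 2190 × 0.2261 = 495.2 mg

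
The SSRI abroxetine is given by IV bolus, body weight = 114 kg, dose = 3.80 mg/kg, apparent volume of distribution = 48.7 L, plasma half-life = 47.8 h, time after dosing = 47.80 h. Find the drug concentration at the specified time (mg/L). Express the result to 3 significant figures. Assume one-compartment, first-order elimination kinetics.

4.45 mg/L

Total dose = 3.80 × 114 = 433.2 mg
C₀ = Dose / Vd = 433.2 / 48.7 = 8.895 mg/L
k = ln2 / t½ = 0.693147 / 47.8 = 0.01450 h⁻¹
t / t½ = 47.80 / 47.8 = 1 half-lives
C = C₀ × (1/2)^1 = 8.895 × 0.5000 = 4.448 mg/L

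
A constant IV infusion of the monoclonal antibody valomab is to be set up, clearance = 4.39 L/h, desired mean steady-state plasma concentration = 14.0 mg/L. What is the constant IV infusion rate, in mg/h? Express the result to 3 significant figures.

61.5 mg/h

At steady state, infusion rate R₀ = Css × CL = 14.0 × 4.390 = 61.46 mg/h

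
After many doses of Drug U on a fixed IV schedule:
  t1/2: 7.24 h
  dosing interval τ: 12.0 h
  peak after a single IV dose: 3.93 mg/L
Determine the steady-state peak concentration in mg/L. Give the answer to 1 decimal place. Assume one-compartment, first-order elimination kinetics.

5.8 mg/L

k = ln2 / t½ = 0.693147 / 7.24 = 0.09574 h⁻¹
e^(−kτ) = e^(−0.09574 × 12.0) = 0.3170
Accumulation ratio R = 1 / (1 − e^(−kτ)) = 1 / (1 − 0.3170) = 1.464
Steady-state peak = C₀ × R = 3.93 × 1.464 = 5.754 mg/L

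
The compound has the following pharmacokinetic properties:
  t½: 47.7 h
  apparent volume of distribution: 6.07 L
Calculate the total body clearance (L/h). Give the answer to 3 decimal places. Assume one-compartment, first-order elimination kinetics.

k = ln2 / t½ = 0.693147 / 47.7 = 0.01453 h⁻¹
CL = k × Vd = 0.01453 × 6.07 = 0.08820 L/h

0.088 L/h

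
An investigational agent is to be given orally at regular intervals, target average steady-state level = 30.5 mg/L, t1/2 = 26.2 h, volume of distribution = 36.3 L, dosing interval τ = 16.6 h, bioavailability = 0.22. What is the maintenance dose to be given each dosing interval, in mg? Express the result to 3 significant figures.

k = ln2 / t½ = 0.693147 / 26.2 = 0.02646 h⁻¹
CL = k × Vd = 0.02646 × 36.3 = 0.9605 L/h
At steady state, F × (Dose/τ) = Css × CL.
Dose = Css × CL × τ / F = 30.5 × 0.9605 × 16.6 / 0.22 = 2210 mg

2210 mg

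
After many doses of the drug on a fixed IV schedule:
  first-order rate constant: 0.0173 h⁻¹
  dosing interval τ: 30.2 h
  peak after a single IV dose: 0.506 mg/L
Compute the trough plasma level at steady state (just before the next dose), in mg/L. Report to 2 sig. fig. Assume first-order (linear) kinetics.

e^(−kτ) = e^(−0.01730 × 30.2) = 0.5931
Accumulation ratio R = 1 / (1 − e^(−kτ)) = 1 / (1 − 0.5931) = 2.458
Steady-state trough = C₀ × R × e^(−kτ) = 0.506 × 2.458 × 0.5931 = 0.7377 mg/L

0.74 mg/L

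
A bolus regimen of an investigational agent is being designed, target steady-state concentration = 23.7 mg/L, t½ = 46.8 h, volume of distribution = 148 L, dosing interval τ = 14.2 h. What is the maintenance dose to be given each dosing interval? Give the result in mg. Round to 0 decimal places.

k = ln2 / t½ = 0.693147 / 46.8 = 0.01481 h⁻¹
CL = k × Vd = 0.01481 × 148 = 2.192 L/h
At steady state, Dose/τ = Css × CL.
Dose = Css × CL × τ = 23.7 × 2.192 × 14.2 = 737.7 mg

738 mg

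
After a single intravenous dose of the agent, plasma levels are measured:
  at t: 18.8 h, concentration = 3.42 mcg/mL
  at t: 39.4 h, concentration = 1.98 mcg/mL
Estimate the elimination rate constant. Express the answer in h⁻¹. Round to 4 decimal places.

0.0265 h⁻¹

k = ln(C₁/C₂) / (t₂ − t₁) = ln(3.42/1.98) / (39.4 − 18.8)
  = 0.5465 / 20.60 = 0.02653 h⁻¹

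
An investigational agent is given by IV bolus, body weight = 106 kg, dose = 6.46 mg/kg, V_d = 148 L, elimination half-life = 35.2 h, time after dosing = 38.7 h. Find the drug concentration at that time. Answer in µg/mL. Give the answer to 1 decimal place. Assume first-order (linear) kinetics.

2.2 µg/mL

Total dose = 6.46 × 106 = 684.8 mg
C₀ = Dose / Vd = 684.8 / 148 = 4.627 mg/L
k = ln2 / t½ = 0.693147 / 35.2 = 0.01969 h⁻¹
C = C₀ · e^(−k·t) = 4.627 × e^(−0.01969 × 38.7)
  = 4.627 × 0.4667 = 2.159 mg/L
(2.159 mg/L = 2.159 µg/mL)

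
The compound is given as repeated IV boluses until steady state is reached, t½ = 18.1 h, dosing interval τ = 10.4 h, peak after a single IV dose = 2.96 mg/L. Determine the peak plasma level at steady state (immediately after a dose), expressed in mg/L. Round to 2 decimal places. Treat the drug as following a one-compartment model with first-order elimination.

9.01 mg/L

k = ln2 / t½ = 0.693147 / 18.1 = 0.03830 h⁻¹
e^(−kτ) = e^(−0.03830 × 10.4) = 0.6714
Accumulation ratio R = 1 / (1 − e^(−kτ)) = 1 / (1 − 0.6714) = 3.043
Steady-state peak = C₀ × R = 2.96 × 3.043 = 9.007 mg/L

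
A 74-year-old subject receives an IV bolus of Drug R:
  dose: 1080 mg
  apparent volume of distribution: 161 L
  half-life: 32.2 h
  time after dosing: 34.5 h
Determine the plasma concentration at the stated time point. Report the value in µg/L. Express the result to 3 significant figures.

3190 µg/L

C₀ = Dose / Vd = 1080 / 161 = 6.708 mg/L
k = ln2 / t½ = 0.693147 / 32.2 = 0.02153 h⁻¹
C = C₀ · e^(−k·t) = 6.708 × e^(−0.02153 × 34.5)
  = 6.708 × 0.4758 = 3.192 mg/L
Convert: 3.192 mg/L × 1000 = 3192 µg/L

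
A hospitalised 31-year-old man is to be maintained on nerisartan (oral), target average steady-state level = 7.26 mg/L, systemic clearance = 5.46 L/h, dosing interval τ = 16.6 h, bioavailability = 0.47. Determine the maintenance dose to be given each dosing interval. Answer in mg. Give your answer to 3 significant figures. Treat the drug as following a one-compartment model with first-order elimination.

At steady state, F × (Dose/τ) = Css × CL.
Dose = Css × CL × τ / F = 7.26 × 5.460 × 16.6 / 0.47 = 1400 mg

1400 mg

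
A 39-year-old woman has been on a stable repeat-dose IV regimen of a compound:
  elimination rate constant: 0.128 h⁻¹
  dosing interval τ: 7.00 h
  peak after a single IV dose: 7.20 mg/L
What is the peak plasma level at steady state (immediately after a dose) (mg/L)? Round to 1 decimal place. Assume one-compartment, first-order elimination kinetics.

12.2 mg/L

e^(−kτ) = e^(−0.1280 × 7.00) = 0.4082
Accumulation ratio R = 1 / (1 − e^(−kτ)) = 1 / (1 − 0.4082) = 1.690
Steady-state peak = C₀ × R = 7.20 × 1.690 = 12.17 mg/L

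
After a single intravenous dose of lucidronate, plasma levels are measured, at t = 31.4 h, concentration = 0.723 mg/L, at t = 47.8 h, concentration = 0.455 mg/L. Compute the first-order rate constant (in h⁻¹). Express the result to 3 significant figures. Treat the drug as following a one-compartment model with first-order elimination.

k = ln(C₁/C₂) / (t₂ − t₁) = ln(0.723/0.455) / (47.8 − 31.4)
  = 0.4631 / 16.40 = 0.02824 h⁻¹

0.0282 h⁻¹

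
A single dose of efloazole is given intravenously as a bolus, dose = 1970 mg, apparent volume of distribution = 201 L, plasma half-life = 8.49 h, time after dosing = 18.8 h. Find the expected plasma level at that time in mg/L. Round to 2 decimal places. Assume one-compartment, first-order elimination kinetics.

2.11 mg/L

C₀ = Dose / Vd = 1970 / 201 = 9.801 mg/L
k = ln2 / t½ = 0.693147 / 8.49 = 0.08164 h⁻¹
C = C₀ · e^(−k·t) = 9.801 × e^(−0.08164 × 18.8)
  = 9.801 × 0.2155 = 2.112 mg/L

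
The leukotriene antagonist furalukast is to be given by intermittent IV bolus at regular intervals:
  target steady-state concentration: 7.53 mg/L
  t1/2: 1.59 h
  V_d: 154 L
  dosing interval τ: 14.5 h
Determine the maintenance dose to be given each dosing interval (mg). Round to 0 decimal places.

7330 mg

k = ln2 / t½ = 0.693147 / 1.59 = 0.4359 h⁻¹
CL = k × Vd = 0.4359 × 154 = 67.13 L/h
At steady state, Dose/τ = Css × CL.
Dose = Css × CL × τ = 7.53 × 67.13 × 14.5 = 7330 mg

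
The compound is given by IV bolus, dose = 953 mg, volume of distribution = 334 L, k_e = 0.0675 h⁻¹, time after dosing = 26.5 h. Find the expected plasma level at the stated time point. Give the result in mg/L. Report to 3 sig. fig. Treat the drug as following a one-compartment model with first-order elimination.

0.477 mg/L

C₀ = Dose / Vd = 953.0 / 334 = 2.853 mg/L
C = C₀ · e^(−k·t) = 2.853 × e^(−0.06750 × 26.5)
  = 2.853 × 0.1672 = 0.4770 mg/L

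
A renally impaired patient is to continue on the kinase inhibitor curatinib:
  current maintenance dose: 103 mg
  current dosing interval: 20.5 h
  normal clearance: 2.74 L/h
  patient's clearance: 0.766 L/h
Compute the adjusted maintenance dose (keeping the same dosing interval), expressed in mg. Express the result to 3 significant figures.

To keep the same average steady-state level, dosing rate must scale with clearance.
CL ratio = 0.766 / 2.74 = 0.2796
New dose (same interval) = 103 × 0.2796 = 28.80 mg

28.8 mg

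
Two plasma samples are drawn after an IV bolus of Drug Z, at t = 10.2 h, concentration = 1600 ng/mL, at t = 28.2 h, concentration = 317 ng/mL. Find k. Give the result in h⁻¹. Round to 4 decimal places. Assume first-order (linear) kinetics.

k = ln(C₁/C₂) / (t₂ − t₁) = ln(1600/317) / (28.2 − 10.2)
  = 1.619 / 18.00 = 0.08994 h⁻¹

0.0899 h⁻¹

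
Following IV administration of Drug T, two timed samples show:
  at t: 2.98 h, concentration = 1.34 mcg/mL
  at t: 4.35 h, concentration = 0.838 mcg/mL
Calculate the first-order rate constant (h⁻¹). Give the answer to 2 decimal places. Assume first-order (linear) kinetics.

0.34 h⁻¹

k = ln(C₁/C₂) / (t₂ − t₁) = ln(1.34/0.838) / (4.35 − 2.98)
  = 0.4694 / 1.370 = 0.3426 h⁻¹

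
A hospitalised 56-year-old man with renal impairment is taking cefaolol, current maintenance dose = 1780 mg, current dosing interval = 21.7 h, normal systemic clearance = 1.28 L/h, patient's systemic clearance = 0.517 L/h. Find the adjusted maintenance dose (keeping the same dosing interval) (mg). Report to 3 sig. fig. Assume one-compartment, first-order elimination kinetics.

719 mg

To keep the same average steady-state level, dosing rate must scale with clearance.
CL ratio = 0.517 / 1.28 = 0.4039
New dose (same interval) = 1780 × 0.4039 = 718.9 mg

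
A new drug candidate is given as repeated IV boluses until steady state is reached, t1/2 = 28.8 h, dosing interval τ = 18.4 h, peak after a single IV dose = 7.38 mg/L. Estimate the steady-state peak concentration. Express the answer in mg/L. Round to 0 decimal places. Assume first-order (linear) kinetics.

k = ln2 / t½ = 0.693147 / 28.8 = 0.02407 h⁻¹
e^(−kτ) = e^(−0.02407 × 18.4) = 0.6422
Accumulation ratio R = 1 / (1 − e^(−kτ)) = 1 / (1 − 0.6422) = 2.795
Steady-state peak = C₀ × R = 7.38 × 2.795 = 20.63 mg/L

21 mg/L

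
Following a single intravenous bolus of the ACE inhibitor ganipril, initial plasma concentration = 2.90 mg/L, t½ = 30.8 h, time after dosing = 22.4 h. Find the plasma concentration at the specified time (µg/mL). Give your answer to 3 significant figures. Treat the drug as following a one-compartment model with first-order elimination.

k = ln2 / t½ = 0.693147 / 30.8 = 0.02250 h⁻¹
C = C₀ · e^(−k·t) = 2.900 × e^(−0.02250 × 22.4)
  = 2.900 × 0.6041 = 1.752 mg/L
(1.752 mg/L = 1.752 µg/mL)

1.75 µg/mL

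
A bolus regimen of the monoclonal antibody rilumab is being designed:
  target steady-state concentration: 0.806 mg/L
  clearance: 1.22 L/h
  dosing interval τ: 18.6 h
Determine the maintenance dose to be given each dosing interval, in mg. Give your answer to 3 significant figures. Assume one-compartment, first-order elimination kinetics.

At steady state, Dose/τ = Css × CL.
Dose = Css × CL × τ = 0.806 × 1.220 × 18.6 = 18.29 mg

18.3 mg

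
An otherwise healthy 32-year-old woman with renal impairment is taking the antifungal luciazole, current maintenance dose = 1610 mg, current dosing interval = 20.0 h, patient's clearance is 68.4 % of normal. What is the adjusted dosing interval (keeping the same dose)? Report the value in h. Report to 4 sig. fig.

To keep the same average steady-state level, dosing rate must scale with clearance.
CL ratio = 68.4 / 100 = 0.6840
New interval (same dose) = 20.0 / 0.6840 = 29.24 h

29.24 h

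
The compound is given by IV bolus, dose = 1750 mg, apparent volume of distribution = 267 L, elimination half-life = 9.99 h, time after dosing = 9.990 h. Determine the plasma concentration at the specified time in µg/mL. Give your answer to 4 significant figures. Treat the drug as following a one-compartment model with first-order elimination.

C₀ = Dose / Vd = 1750 / 267 = 6.554 mg/L
k = ln2 / t½ = 0.693147 / 9.99 = 0.06938 h⁻¹
t / t½ = 9.990 / 9.99 = 1 half-lives
C = C₀ × (1/2)^1 = 6.554 × 0.5000 = 3.277 mg/L
(3.277 mg/L = 3.277 µg/mL)

3.277 µg/mL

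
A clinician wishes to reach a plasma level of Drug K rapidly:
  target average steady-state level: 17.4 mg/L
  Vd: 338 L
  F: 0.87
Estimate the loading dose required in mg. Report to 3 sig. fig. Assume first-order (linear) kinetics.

6760 mg

LD = Css × Vd / F = 17.4 × 338 / 0.87 = 6760 mg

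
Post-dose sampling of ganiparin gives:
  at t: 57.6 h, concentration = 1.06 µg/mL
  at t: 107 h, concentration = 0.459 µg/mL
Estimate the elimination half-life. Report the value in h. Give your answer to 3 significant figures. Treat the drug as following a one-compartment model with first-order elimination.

40.9 h

k = ln(C₁/C₂) / (t₂ − t₁) = ln(1.06/0.459) / (107 − 57.6)
  = 0.8370 / 49.40 = 0.01694 h⁻¹
t½ = ln2 / k = 0.693147 / 0.01694 = 40.92 h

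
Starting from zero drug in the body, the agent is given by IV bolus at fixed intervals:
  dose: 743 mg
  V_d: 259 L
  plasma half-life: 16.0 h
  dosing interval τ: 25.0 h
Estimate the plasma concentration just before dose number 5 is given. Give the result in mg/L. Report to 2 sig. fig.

C₀ per dose = Dose / Vd = 743 / 259 = 2.869 mg/L
k = ln2 / t½ = 0.693147 / 16.0 = 0.04332 h⁻¹
Fraction remaining after one interval: r = e^(−kτ) = e^(−0.04332 × 25.0) = 0.3386
Before dose 5, 4 doses have been given (aged 1τ, 2τ, 3τ, 4τ).
C_trough = C₀ × (r + r² + … + r^4) = C₀ × r(1−r^4)/(1−r)
        = 2.869 × 0.3386 × (1 − 0.01314) / (1 − 0.3386) = 1.449 mg/L

1.4 mg/L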